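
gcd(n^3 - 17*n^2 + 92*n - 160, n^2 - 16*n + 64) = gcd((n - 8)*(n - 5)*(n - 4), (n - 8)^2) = n - 8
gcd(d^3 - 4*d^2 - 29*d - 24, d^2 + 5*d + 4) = d + 1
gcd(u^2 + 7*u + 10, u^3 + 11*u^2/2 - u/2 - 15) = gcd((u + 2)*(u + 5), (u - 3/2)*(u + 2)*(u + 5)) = u^2 + 7*u + 10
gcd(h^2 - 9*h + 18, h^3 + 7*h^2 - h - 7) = 1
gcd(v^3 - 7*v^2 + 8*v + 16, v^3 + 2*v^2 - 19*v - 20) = v^2 - 3*v - 4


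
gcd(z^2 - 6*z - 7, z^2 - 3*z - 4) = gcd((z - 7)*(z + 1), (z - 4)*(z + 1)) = z + 1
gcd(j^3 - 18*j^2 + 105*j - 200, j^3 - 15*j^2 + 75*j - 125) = j^2 - 10*j + 25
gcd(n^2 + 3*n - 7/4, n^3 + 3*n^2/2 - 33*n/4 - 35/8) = n + 7/2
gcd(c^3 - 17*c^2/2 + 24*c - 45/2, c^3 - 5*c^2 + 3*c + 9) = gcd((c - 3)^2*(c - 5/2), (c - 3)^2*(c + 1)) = c^2 - 6*c + 9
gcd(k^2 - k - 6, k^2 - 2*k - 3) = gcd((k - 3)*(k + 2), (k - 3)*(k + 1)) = k - 3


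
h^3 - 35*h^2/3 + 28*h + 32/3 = (h - 8)*(h - 4)*(h + 1/3)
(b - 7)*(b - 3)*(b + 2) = b^3 - 8*b^2 + b + 42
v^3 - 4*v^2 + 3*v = v*(v - 3)*(v - 1)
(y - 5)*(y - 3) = y^2 - 8*y + 15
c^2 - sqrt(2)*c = c*(c - sqrt(2))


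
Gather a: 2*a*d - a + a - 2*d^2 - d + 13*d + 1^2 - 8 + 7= 2*a*d - 2*d^2 + 12*d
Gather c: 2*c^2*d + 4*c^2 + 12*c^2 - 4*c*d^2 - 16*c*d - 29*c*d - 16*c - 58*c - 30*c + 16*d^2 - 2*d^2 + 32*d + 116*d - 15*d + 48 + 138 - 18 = c^2*(2*d + 16) + c*(-4*d^2 - 45*d - 104) + 14*d^2 + 133*d + 168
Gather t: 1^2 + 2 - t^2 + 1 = 4 - t^2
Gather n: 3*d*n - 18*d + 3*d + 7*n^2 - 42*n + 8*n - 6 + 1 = -15*d + 7*n^2 + n*(3*d - 34) - 5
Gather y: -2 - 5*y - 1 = -5*y - 3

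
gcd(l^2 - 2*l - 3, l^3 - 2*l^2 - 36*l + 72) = 1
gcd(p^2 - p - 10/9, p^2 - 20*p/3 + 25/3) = p - 5/3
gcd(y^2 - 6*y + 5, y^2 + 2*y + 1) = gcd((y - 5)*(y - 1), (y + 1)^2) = 1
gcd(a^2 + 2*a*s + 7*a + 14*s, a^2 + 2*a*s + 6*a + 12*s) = a + 2*s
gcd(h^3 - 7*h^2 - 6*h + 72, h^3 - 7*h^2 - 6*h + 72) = h^3 - 7*h^2 - 6*h + 72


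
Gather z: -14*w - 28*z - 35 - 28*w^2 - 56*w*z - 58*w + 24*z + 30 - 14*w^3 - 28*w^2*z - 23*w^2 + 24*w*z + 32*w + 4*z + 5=-14*w^3 - 51*w^2 - 40*w + z*(-28*w^2 - 32*w)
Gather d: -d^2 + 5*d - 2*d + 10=-d^2 + 3*d + 10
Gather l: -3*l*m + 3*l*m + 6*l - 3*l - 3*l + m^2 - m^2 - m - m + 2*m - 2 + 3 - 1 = 0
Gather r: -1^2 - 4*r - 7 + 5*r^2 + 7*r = 5*r^2 + 3*r - 8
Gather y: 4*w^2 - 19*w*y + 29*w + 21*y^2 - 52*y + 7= 4*w^2 + 29*w + 21*y^2 + y*(-19*w - 52) + 7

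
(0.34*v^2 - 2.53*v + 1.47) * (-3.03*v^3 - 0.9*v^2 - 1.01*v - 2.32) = -1.0302*v^5 + 7.3599*v^4 - 2.5205*v^3 + 0.4435*v^2 + 4.3849*v - 3.4104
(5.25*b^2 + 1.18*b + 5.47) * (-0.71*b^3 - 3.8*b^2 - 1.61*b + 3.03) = -3.7275*b^5 - 20.7878*b^4 - 16.8202*b^3 - 6.7783*b^2 - 5.2313*b + 16.5741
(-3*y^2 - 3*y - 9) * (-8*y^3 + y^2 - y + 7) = 24*y^5 + 21*y^4 + 72*y^3 - 27*y^2 - 12*y - 63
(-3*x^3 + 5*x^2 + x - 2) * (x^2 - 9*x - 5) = -3*x^5 + 32*x^4 - 29*x^3 - 36*x^2 + 13*x + 10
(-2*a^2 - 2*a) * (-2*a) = 4*a^3 + 4*a^2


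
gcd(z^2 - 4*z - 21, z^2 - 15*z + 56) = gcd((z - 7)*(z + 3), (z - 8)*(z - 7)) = z - 7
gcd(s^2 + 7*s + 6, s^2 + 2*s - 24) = s + 6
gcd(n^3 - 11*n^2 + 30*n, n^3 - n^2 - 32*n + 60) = n - 5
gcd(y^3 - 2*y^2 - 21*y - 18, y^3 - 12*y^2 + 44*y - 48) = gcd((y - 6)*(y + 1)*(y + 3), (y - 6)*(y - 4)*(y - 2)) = y - 6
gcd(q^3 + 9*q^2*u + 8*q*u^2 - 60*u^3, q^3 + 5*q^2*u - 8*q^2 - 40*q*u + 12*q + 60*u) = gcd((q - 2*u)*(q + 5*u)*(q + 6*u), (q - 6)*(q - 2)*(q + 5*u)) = q + 5*u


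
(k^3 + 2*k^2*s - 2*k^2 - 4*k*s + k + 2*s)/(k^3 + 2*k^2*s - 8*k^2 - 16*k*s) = (k^2 - 2*k + 1)/(k*(k - 8))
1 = 1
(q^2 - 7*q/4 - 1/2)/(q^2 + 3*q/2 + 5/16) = 4*(q - 2)/(4*q + 5)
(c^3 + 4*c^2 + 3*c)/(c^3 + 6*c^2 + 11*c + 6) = c/(c + 2)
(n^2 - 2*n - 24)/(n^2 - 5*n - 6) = (n + 4)/(n + 1)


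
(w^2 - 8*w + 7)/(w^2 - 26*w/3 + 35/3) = 3*(w - 1)/(3*w - 5)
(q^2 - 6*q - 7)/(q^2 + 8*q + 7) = (q - 7)/(q + 7)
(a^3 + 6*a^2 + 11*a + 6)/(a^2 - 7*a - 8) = (a^2 + 5*a + 6)/(a - 8)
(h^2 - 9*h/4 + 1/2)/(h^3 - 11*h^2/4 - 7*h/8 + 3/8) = 2*(h - 2)/(2*h^2 - 5*h - 3)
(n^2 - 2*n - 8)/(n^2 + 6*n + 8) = (n - 4)/(n + 4)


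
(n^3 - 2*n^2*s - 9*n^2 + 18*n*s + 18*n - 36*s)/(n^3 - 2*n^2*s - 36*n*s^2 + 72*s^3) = (-n^2 + 9*n - 18)/(-n^2 + 36*s^2)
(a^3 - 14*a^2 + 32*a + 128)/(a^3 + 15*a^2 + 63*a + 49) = (a^3 - 14*a^2 + 32*a + 128)/(a^3 + 15*a^2 + 63*a + 49)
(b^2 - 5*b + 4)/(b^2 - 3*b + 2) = (b - 4)/(b - 2)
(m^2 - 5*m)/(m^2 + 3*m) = (m - 5)/(m + 3)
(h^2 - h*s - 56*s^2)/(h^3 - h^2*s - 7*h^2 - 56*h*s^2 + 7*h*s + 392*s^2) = 1/(h - 7)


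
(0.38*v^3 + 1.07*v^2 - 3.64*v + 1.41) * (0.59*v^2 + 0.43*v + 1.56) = 0.2242*v^5 + 0.7947*v^4 - 1.0947*v^3 + 0.9359*v^2 - 5.0721*v + 2.1996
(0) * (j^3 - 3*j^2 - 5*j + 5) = 0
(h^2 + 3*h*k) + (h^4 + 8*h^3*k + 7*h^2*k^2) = h^4 + 8*h^3*k + 7*h^2*k^2 + h^2 + 3*h*k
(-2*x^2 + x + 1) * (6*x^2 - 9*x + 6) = -12*x^4 + 24*x^3 - 15*x^2 - 3*x + 6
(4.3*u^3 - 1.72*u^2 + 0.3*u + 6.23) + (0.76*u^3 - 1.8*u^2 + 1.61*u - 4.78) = 5.06*u^3 - 3.52*u^2 + 1.91*u + 1.45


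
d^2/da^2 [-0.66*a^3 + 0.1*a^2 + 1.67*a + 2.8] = 0.2 - 3.96*a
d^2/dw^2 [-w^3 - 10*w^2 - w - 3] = -6*w - 20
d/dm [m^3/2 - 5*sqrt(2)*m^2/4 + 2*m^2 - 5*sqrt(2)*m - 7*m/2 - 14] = 3*m^2/2 - 5*sqrt(2)*m/2 + 4*m - 5*sqrt(2) - 7/2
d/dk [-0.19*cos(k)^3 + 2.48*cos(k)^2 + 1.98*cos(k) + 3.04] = (0.57*cos(k)^2 - 4.96*cos(k) - 1.98)*sin(k)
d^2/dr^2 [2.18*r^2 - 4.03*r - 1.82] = 4.36000000000000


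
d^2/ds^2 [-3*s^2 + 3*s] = -6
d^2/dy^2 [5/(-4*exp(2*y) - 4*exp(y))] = 5*((exp(y) + 1)*(4*exp(y) + 1) - 2*(2*exp(y) + 1)^2)*exp(-y)/(4*(exp(y) + 1)^3)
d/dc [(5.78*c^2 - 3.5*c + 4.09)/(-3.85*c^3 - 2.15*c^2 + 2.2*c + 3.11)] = (22.253*c^4 - 26.95*c^3 + 52.4305*c^2 + 53.5386*c - 19.883)/(14.8225*c^6 + 16.555*c^5 - 12.3175*c^4 - 33.407*c^3 - 8.533*c^2 + 13.684*c + 9.6721)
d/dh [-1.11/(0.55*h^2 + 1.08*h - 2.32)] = (1.221*h + 1.1988)/(0.55*h^2 + 1.08*h - 2.32)^2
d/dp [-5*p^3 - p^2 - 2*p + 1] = -15*p^2 - 2*p - 2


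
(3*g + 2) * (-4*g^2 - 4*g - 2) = -12*g^3 - 20*g^2 - 14*g - 4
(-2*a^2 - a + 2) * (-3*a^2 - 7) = 6*a^4 + 3*a^3 + 8*a^2 + 7*a - 14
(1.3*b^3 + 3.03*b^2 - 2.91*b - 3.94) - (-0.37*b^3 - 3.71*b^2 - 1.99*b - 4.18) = 1.67*b^3 + 6.74*b^2 - 0.92*b + 0.24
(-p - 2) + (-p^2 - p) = -p^2 - 2*p - 2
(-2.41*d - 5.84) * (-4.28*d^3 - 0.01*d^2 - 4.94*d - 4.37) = 10.3148*d^4 + 25.0193*d^3 + 11.9638*d^2 + 39.3813*d + 25.5208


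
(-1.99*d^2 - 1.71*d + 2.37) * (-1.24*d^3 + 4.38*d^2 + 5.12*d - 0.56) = 2.4676*d^5 - 6.5958*d^4 - 20.6174*d^3 + 2.7398*d^2 + 13.092*d - 1.3272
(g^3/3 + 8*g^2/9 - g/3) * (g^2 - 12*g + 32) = g^5/3 - 28*g^4/9 - g^3/3 + 292*g^2/9 - 32*g/3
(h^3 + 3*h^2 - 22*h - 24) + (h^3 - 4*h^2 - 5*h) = 2*h^3 - h^2 - 27*h - 24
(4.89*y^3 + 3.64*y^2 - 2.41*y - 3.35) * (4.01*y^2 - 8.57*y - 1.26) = 19.6089*y^5 - 27.3109*y^4 - 47.0203*y^3 + 2.6338*y^2 + 31.7461*y + 4.221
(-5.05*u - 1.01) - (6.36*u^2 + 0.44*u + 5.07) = -6.36*u^2 - 5.49*u - 6.08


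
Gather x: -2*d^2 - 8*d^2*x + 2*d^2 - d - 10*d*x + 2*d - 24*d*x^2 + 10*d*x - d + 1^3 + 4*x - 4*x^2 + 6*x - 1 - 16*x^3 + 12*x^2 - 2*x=-16*x^3 + x^2*(8 - 24*d) + x*(8 - 8*d^2)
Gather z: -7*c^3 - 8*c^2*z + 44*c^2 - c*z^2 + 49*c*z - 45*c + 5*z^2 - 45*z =-7*c^3 + 44*c^2 - 45*c + z^2*(5 - c) + z*(-8*c^2 + 49*c - 45)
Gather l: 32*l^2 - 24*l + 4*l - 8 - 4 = 32*l^2 - 20*l - 12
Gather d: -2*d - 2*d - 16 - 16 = -4*d - 32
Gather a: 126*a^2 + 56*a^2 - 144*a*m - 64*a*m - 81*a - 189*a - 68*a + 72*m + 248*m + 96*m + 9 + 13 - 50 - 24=182*a^2 + a*(-208*m - 338) + 416*m - 52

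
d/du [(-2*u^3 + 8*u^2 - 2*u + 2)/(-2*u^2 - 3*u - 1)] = 2*(2*u^4 + 6*u^3 - 11*u^2 - 4*u + 4)/(4*u^4 + 12*u^3 + 13*u^2 + 6*u + 1)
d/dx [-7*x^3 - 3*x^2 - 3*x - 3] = -21*x^2 - 6*x - 3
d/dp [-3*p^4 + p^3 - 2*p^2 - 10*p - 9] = -12*p^3 + 3*p^2 - 4*p - 10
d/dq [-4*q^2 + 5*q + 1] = 5 - 8*q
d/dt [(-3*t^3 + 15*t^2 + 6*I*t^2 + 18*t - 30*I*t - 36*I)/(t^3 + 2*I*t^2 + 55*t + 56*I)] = (t^4*(-15 - 12*I) + t^3*(-366 + 60*I) + t^2*(765 - 102*I) + t*(-816 + 1680*I) + 1680 + 2988*I)/(t^6 + 4*I*t^5 + 106*t^4 + 332*I*t^3 + 2801*t^2 + 6160*I*t - 3136)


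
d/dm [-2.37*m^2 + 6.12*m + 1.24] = 6.12 - 4.74*m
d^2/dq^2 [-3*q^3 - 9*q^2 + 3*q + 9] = -18*q - 18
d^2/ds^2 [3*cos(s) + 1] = -3*cos(s)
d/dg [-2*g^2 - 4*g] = -4*g - 4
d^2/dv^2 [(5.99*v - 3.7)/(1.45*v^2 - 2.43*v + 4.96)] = ((39.8414 - 52.113*v)*(1.45*v^2 - 2.43*v + 4.96) + (2.9*v - 2.43)*(5.8*v - 4.86)*(5.99*v - 3.7))/(1.45*v^2 - 2.43*v + 4.96)^3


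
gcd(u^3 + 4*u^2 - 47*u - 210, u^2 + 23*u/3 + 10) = u + 6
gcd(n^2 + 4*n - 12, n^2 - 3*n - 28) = 1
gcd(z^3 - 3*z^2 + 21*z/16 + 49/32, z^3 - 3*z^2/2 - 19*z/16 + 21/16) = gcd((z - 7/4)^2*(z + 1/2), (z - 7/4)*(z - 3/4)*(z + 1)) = z - 7/4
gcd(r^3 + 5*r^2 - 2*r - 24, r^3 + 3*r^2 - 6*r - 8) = r^2 + 2*r - 8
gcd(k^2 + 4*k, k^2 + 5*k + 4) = k + 4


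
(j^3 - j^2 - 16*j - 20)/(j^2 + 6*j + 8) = (j^2 - 3*j - 10)/(j + 4)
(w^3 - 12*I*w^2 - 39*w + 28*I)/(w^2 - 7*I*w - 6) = (w^2 - 11*I*w - 28)/(w - 6*I)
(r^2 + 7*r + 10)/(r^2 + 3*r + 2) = (r + 5)/(r + 1)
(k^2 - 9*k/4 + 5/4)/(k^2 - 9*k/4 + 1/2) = (4*k^2 - 9*k + 5)/(4*k^2 - 9*k + 2)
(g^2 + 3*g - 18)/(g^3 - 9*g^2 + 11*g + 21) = (g + 6)/(g^2 - 6*g - 7)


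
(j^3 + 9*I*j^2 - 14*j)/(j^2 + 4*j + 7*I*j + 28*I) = j*(j + 2*I)/(j + 4)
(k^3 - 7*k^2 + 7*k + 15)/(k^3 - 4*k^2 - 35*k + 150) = (k^2 - 2*k - 3)/(k^2 + k - 30)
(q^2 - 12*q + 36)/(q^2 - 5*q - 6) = (q - 6)/(q + 1)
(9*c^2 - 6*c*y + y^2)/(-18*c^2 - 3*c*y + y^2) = (-9*c^2 + 6*c*y - y^2)/(18*c^2 + 3*c*y - y^2)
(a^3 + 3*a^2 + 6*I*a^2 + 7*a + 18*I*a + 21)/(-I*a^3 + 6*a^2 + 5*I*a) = (I*a^3 + 3*a^2*(-2 + I) + a*(-18 + 7*I) + 21*I)/(a*(a^2 + 6*I*a - 5))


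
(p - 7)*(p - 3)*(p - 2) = p^3 - 12*p^2 + 41*p - 42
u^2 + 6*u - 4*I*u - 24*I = (u + 6)*(u - 4*I)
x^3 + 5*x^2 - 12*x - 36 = (x - 3)*(x + 2)*(x + 6)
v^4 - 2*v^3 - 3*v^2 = v^2*(v - 3)*(v + 1)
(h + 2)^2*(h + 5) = h^3 + 9*h^2 + 24*h + 20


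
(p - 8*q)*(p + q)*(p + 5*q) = p^3 - 2*p^2*q - 43*p*q^2 - 40*q^3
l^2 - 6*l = l*(l - 6)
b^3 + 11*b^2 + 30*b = b*(b + 5)*(b + 6)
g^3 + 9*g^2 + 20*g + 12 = (g + 1)*(g + 2)*(g + 6)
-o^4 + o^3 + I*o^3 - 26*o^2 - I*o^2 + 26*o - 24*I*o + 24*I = (o - 6*I)*(o + 4*I)*(-I*o + 1)*(-I*o + I)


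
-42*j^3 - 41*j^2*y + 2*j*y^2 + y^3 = (-6*j + y)*(j + y)*(7*j + y)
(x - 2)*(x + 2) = x^2 - 4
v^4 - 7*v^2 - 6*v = v*(v - 3)*(v + 1)*(v + 2)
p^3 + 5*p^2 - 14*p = p*(p - 2)*(p + 7)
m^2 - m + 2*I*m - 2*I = (m - 1)*(m + 2*I)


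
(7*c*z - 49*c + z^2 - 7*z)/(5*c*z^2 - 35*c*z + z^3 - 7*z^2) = (7*c + z)/(z*(5*c + z))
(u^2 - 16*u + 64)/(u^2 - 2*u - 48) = (u - 8)/(u + 6)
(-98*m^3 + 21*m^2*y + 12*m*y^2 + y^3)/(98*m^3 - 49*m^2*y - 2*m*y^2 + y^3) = (7*m + y)/(-7*m + y)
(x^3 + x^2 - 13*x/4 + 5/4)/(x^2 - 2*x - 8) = (-x^3 - x^2 + 13*x/4 - 5/4)/(-x^2 + 2*x + 8)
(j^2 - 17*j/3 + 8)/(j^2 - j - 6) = (j - 8/3)/(j + 2)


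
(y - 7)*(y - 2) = y^2 - 9*y + 14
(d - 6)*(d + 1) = d^2 - 5*d - 6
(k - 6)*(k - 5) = k^2 - 11*k + 30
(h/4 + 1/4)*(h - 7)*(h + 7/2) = h^3/4 - 5*h^2/8 - 7*h - 49/8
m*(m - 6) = m^2 - 6*m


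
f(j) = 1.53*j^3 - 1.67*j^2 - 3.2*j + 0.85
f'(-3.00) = 48.13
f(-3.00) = -45.89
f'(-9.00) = 398.65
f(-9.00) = -1220.99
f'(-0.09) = -2.86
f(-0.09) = 1.12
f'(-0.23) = -2.19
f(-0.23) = 1.48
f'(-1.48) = 11.80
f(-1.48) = -3.03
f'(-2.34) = 29.75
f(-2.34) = -20.41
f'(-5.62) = 160.54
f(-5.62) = -305.49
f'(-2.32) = 29.25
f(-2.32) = -19.82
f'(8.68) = 313.63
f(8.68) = 847.83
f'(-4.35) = 98.18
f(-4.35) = -142.77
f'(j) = 4.59*j^2 - 3.34*j - 3.2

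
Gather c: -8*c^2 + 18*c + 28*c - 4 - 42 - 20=-8*c^2 + 46*c - 66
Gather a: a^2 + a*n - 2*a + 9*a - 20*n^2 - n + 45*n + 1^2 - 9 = a^2 + a*(n + 7) - 20*n^2 + 44*n - 8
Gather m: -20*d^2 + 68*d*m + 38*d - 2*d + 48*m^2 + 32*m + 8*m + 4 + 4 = -20*d^2 + 36*d + 48*m^2 + m*(68*d + 40) + 8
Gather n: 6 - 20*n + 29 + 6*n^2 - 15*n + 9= 6*n^2 - 35*n + 44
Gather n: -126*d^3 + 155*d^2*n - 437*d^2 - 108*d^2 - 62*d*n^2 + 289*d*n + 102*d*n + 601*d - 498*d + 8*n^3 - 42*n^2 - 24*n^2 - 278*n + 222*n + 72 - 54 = -126*d^3 - 545*d^2 + 103*d + 8*n^3 + n^2*(-62*d - 66) + n*(155*d^2 + 391*d - 56) + 18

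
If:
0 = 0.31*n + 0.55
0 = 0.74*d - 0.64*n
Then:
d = -1.53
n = -1.77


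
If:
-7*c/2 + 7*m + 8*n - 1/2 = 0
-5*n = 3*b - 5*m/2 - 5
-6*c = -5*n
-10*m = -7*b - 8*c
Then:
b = -2260/199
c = 955/199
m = -818/199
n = 1146/199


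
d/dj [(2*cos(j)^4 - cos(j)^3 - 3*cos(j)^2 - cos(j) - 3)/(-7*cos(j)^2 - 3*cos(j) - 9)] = (28*cos(j)^4 + 11*cos(j)^3 + 66*cos(j)^2 - 29*cos(j) - 12)*sin(j)*cos(j)/(-7*sin(j)^2 + 3*cos(j) + 16)^2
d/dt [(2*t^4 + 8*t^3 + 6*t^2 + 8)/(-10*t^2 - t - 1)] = 2*(-20*t^5 - 43*t^4 - 12*t^3 - 15*t^2 + 74*t + 4)/(100*t^4 + 20*t^3 + 21*t^2 + 2*t + 1)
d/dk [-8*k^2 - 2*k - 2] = -16*k - 2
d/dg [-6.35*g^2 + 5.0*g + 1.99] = 5.0 - 12.7*g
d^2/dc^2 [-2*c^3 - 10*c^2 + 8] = -12*c - 20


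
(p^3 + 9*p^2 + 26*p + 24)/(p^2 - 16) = (p^2 + 5*p + 6)/(p - 4)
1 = 1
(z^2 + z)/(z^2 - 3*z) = (z + 1)/(z - 3)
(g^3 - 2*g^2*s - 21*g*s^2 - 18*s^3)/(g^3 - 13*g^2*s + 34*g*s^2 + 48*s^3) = (-g - 3*s)/(-g + 8*s)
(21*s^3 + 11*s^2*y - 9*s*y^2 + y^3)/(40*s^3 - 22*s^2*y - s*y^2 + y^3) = (21*s^3 + 11*s^2*y - 9*s*y^2 + y^3)/(40*s^3 - 22*s^2*y - s*y^2 + y^3)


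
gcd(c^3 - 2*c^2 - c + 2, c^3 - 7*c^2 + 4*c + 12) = c^2 - c - 2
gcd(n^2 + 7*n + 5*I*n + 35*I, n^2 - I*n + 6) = 1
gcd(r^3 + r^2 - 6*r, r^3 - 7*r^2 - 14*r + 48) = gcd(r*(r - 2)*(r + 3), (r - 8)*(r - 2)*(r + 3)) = r^2 + r - 6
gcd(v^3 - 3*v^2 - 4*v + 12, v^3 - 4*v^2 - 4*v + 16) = v^2 - 4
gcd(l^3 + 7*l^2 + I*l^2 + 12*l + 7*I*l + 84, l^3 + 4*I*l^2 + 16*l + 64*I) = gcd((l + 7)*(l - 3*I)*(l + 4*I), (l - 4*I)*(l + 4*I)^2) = l + 4*I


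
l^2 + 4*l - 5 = (l - 1)*(l + 5)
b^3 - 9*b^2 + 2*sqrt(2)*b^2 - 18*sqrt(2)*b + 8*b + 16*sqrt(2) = (b - 8)*(b - 1)*(b + 2*sqrt(2))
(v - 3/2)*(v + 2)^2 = v^3 + 5*v^2/2 - 2*v - 6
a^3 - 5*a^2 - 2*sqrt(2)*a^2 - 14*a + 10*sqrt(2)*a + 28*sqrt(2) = (a - 7)*(a + 2)*(a - 2*sqrt(2))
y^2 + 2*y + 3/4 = (y + 1/2)*(y + 3/2)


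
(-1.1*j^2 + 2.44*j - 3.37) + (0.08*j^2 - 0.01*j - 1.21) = -1.02*j^2 + 2.43*j - 4.58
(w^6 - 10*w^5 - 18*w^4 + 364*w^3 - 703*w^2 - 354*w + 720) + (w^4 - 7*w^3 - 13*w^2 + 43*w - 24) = w^6 - 10*w^5 - 17*w^4 + 357*w^3 - 716*w^2 - 311*w + 696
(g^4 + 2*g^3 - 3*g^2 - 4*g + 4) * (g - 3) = g^5 - g^4 - 9*g^3 + 5*g^2 + 16*g - 12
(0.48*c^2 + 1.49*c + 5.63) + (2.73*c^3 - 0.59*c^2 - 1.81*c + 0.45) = 2.73*c^3 - 0.11*c^2 - 0.32*c + 6.08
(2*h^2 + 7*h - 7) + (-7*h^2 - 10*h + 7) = -5*h^2 - 3*h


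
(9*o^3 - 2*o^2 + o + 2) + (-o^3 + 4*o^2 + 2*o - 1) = 8*o^3 + 2*o^2 + 3*o + 1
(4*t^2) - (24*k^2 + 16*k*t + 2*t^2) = -24*k^2 - 16*k*t + 2*t^2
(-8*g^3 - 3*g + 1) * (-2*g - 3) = 16*g^4 + 24*g^3 + 6*g^2 + 7*g - 3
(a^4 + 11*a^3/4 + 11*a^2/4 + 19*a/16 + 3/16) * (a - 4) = a^5 - 5*a^4/4 - 33*a^3/4 - 157*a^2/16 - 73*a/16 - 3/4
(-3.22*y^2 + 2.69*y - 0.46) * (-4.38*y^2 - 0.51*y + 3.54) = 14.1036*y^4 - 10.14*y^3 - 10.7559*y^2 + 9.7572*y - 1.6284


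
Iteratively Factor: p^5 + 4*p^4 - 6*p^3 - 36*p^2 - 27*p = (p + 3)*(p^4 + p^3 - 9*p^2 - 9*p) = p*(p + 3)*(p^3 + p^2 - 9*p - 9) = p*(p + 1)*(p + 3)*(p^2 - 9) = p*(p + 1)*(p + 3)^2*(p - 3)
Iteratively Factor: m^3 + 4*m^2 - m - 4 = (m - 1)*(m^2 + 5*m + 4) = (m - 1)*(m + 4)*(m + 1)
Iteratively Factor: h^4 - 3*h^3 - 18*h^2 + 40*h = (h - 2)*(h^3 - h^2 - 20*h) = (h - 2)*(h + 4)*(h^2 - 5*h) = h*(h - 2)*(h + 4)*(h - 5)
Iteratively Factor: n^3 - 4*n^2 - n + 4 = (n + 1)*(n^2 - 5*n + 4) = (n - 1)*(n + 1)*(n - 4)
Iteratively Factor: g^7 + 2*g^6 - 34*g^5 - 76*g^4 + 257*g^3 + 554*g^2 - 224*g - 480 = (g + 1)*(g^6 + g^5 - 35*g^4 - 41*g^3 + 298*g^2 + 256*g - 480) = (g - 1)*(g + 1)*(g^5 + 2*g^4 - 33*g^3 - 74*g^2 + 224*g + 480) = (g - 1)*(g + 1)*(g + 4)*(g^4 - 2*g^3 - 25*g^2 + 26*g + 120) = (g - 3)*(g - 1)*(g + 1)*(g + 4)*(g^3 + g^2 - 22*g - 40) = (g - 3)*(g - 1)*(g + 1)*(g + 4)^2*(g^2 - 3*g - 10) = (g - 5)*(g - 3)*(g - 1)*(g + 1)*(g + 4)^2*(g + 2)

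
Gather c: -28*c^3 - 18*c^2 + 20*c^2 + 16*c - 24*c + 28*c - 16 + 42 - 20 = -28*c^3 + 2*c^2 + 20*c + 6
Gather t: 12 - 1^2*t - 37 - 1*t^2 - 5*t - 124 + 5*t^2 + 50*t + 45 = 4*t^2 + 44*t - 104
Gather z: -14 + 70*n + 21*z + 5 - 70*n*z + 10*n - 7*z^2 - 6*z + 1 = 80*n - 7*z^2 + z*(15 - 70*n) - 8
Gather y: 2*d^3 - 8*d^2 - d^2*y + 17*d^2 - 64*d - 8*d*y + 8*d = 2*d^3 + 9*d^2 - 56*d + y*(-d^2 - 8*d)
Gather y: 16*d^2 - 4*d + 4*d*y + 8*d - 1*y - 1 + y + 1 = 16*d^2 + 4*d*y + 4*d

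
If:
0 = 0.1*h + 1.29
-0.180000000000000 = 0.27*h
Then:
No Solution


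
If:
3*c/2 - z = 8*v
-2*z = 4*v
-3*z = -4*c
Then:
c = 0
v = 0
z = 0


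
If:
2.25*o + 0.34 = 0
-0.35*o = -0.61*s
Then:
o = -0.15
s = -0.09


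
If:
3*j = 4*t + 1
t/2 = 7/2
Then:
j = 29/3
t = 7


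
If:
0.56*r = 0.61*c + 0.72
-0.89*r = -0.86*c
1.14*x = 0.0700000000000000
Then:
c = -10.45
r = -10.10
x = 0.06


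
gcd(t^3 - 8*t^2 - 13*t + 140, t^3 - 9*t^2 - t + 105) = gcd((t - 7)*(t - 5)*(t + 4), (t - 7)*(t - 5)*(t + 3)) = t^2 - 12*t + 35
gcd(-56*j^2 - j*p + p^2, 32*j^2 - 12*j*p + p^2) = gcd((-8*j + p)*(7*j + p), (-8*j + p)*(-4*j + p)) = -8*j + p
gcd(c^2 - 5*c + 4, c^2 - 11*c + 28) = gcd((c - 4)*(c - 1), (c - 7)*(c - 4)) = c - 4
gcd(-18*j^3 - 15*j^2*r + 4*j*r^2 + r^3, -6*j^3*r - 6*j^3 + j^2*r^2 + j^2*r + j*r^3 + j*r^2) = 1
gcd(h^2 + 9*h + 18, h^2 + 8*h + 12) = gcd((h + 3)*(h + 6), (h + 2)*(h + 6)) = h + 6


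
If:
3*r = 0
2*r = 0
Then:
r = 0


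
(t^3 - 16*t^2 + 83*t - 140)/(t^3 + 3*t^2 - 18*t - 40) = (t^2 - 12*t + 35)/(t^2 + 7*t + 10)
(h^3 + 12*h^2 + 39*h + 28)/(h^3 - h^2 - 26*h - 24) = (h + 7)/(h - 6)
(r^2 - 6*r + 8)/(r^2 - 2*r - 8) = (r - 2)/(r + 2)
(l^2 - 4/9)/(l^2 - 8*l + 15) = (l^2 - 4/9)/(l^2 - 8*l + 15)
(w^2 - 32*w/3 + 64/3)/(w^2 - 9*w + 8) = (w - 8/3)/(w - 1)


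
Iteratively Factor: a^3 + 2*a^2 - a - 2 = (a + 2)*(a^2 - 1) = (a + 1)*(a + 2)*(a - 1)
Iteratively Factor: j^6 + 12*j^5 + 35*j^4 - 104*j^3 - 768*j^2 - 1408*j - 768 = (j + 3)*(j^5 + 9*j^4 + 8*j^3 - 128*j^2 - 384*j - 256) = (j + 1)*(j + 3)*(j^4 + 8*j^3 - 128*j - 256) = (j + 1)*(j + 3)*(j + 4)*(j^3 + 4*j^2 - 16*j - 64) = (j - 4)*(j + 1)*(j + 3)*(j + 4)*(j^2 + 8*j + 16) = (j - 4)*(j + 1)*(j + 3)*(j + 4)^2*(j + 4)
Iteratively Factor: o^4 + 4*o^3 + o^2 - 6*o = (o - 1)*(o^3 + 5*o^2 + 6*o) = (o - 1)*(o + 2)*(o^2 + 3*o) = o*(o - 1)*(o + 2)*(o + 3)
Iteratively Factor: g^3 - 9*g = (g)*(g^2 - 9) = g*(g - 3)*(g + 3)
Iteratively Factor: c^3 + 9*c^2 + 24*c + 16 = (c + 4)*(c^2 + 5*c + 4) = (c + 4)^2*(c + 1)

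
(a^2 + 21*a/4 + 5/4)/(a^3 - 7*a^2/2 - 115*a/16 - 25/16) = 4*(a + 5)/(4*a^2 - 15*a - 25)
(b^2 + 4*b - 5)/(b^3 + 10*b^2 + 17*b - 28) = (b + 5)/(b^2 + 11*b + 28)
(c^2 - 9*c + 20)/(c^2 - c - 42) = (-c^2 + 9*c - 20)/(-c^2 + c + 42)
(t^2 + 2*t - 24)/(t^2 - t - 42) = (t - 4)/(t - 7)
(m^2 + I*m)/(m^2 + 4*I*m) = (m + I)/(m + 4*I)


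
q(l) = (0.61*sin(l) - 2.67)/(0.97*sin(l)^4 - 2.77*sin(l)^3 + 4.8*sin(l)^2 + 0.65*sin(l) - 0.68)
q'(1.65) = -0.13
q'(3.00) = -17.72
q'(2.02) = -0.96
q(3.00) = 5.17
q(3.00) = 5.17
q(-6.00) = 14.03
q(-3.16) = 3.99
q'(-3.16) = -4.02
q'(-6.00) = 206.06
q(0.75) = -1.70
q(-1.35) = -0.49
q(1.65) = -0.70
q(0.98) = -1.06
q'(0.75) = 4.62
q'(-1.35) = -0.30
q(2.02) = -0.88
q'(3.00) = -17.72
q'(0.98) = 1.64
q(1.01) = -1.01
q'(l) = (0.61*sin(l) - 2.67)*(-3.88*sin(l)^3*cos(l) + 8.31*sin(l)^2*cos(l) - 9.6*sin(l)*cos(l) - 0.65*cos(l))/(0.97*sin(l)^4 - 2.77*sin(l)^3 + 4.8*sin(l)^2 + 0.65*sin(l) - 0.68)^2 + 0.61*cos(l)/(0.97*sin(l)^4 - 2.77*sin(l)^3 + 4.8*sin(l)^2 + 0.65*sin(l) - 0.68)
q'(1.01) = 1.46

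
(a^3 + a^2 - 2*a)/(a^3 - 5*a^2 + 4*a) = (a + 2)/(a - 4)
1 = 1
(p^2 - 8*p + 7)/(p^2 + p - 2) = (p - 7)/(p + 2)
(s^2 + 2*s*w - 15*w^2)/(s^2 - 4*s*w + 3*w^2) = (s + 5*w)/(s - w)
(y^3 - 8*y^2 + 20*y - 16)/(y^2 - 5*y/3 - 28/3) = 3*(y^2 - 4*y + 4)/(3*y + 7)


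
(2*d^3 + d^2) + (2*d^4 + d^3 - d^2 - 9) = 2*d^4 + 3*d^3 - 9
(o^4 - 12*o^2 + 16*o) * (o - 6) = o^5 - 6*o^4 - 12*o^3 + 88*o^2 - 96*o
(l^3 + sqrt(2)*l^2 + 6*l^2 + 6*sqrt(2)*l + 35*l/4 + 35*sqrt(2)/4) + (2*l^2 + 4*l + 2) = l^3 + sqrt(2)*l^2 + 8*l^2 + 6*sqrt(2)*l + 51*l/4 + 2 + 35*sqrt(2)/4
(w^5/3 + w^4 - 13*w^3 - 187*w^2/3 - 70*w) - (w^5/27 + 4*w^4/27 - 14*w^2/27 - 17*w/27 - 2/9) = 8*w^5/27 + 23*w^4/27 - 13*w^3 - 1669*w^2/27 - 1873*w/27 + 2/9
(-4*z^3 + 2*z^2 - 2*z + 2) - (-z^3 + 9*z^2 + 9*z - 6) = -3*z^3 - 7*z^2 - 11*z + 8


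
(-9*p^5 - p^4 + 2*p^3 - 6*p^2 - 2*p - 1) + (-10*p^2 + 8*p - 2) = -9*p^5 - p^4 + 2*p^3 - 16*p^2 + 6*p - 3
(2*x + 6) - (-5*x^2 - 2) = 5*x^2 + 2*x + 8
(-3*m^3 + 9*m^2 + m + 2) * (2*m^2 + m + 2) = -6*m^5 + 15*m^4 + 5*m^3 + 23*m^2 + 4*m + 4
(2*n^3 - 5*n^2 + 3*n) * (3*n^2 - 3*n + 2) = 6*n^5 - 21*n^4 + 28*n^3 - 19*n^2 + 6*n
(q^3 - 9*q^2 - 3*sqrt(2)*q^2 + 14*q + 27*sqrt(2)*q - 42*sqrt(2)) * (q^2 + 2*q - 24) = q^5 - 7*q^4 - 3*sqrt(2)*q^4 - 28*q^3 + 21*sqrt(2)*q^3 + 84*sqrt(2)*q^2 + 244*q^2 - 732*sqrt(2)*q - 336*q + 1008*sqrt(2)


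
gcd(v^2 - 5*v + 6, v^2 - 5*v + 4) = 1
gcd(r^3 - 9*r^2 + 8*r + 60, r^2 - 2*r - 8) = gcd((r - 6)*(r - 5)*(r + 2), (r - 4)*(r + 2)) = r + 2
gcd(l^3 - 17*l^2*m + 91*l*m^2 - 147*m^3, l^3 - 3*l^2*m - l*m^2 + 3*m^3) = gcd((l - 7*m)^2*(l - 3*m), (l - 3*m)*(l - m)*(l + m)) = l - 3*m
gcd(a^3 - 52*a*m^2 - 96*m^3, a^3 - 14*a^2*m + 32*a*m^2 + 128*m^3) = a^2 - 6*a*m - 16*m^2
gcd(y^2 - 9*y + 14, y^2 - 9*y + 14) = y^2 - 9*y + 14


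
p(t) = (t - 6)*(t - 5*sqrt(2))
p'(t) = 2*t - 5*sqrt(2) - 6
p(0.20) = 39.85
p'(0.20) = -12.67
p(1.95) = 20.74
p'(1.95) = -9.17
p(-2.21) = 76.20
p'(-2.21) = -17.49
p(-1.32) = 61.42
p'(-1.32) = -15.71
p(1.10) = 29.26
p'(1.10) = -10.87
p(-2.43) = 80.09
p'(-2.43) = -17.93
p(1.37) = 26.40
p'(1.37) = -10.33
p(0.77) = 32.95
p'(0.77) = -11.53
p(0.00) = 42.43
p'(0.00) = -13.07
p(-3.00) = 90.64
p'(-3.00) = -19.07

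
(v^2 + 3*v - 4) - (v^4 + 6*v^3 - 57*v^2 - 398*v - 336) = -v^4 - 6*v^3 + 58*v^2 + 401*v + 332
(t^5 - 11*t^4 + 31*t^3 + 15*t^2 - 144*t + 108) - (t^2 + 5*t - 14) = t^5 - 11*t^4 + 31*t^3 + 14*t^2 - 149*t + 122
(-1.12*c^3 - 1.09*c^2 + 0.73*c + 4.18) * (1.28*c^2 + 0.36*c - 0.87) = -1.4336*c^5 - 1.7984*c^4 + 1.5164*c^3 + 6.5615*c^2 + 0.8697*c - 3.6366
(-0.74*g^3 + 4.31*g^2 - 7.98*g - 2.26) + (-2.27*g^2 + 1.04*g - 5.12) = -0.74*g^3 + 2.04*g^2 - 6.94*g - 7.38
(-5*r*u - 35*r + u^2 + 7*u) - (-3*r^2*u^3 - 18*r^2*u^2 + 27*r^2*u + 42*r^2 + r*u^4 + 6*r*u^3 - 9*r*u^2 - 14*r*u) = 3*r^2*u^3 + 18*r^2*u^2 - 27*r^2*u - 42*r^2 - r*u^4 - 6*r*u^3 + 9*r*u^2 + 9*r*u - 35*r + u^2 + 7*u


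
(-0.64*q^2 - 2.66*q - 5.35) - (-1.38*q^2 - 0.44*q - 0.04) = 0.74*q^2 - 2.22*q - 5.31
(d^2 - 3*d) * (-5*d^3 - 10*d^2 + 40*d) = -5*d^5 + 5*d^4 + 70*d^3 - 120*d^2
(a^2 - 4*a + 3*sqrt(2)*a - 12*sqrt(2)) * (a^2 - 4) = a^4 - 4*a^3 + 3*sqrt(2)*a^3 - 12*sqrt(2)*a^2 - 4*a^2 - 12*sqrt(2)*a + 16*a + 48*sqrt(2)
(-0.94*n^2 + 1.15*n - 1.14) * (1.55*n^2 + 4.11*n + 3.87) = -1.457*n^4 - 2.0809*n^3 - 0.6783*n^2 - 0.2349*n - 4.4118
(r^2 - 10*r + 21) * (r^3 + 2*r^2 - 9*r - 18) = r^5 - 8*r^4 - 8*r^3 + 114*r^2 - 9*r - 378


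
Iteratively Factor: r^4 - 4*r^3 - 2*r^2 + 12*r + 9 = (r - 3)*(r^3 - r^2 - 5*r - 3) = (r - 3)^2*(r^2 + 2*r + 1) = (r - 3)^2*(r + 1)*(r + 1)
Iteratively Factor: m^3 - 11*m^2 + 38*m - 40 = (m - 2)*(m^2 - 9*m + 20) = (m - 5)*(m - 2)*(m - 4)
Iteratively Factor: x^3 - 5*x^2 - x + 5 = (x + 1)*(x^2 - 6*x + 5) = (x - 5)*(x + 1)*(x - 1)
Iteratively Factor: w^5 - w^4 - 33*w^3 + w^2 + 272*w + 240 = (w - 4)*(w^4 + 3*w^3 - 21*w^2 - 83*w - 60) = (w - 4)*(w + 1)*(w^3 + 2*w^2 - 23*w - 60) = (w - 5)*(w - 4)*(w + 1)*(w^2 + 7*w + 12) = (w - 5)*(w - 4)*(w + 1)*(w + 3)*(w + 4)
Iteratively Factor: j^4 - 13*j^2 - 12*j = (j + 1)*(j^3 - j^2 - 12*j) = j*(j + 1)*(j^2 - j - 12) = j*(j - 4)*(j + 1)*(j + 3)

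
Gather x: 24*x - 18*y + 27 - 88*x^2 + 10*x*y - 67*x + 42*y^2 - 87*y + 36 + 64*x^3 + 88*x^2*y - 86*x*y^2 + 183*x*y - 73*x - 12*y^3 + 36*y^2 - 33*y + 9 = 64*x^3 + x^2*(88*y - 88) + x*(-86*y^2 + 193*y - 116) - 12*y^3 + 78*y^2 - 138*y + 72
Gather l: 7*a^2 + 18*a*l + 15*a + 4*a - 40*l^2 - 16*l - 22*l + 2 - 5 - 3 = 7*a^2 + 19*a - 40*l^2 + l*(18*a - 38) - 6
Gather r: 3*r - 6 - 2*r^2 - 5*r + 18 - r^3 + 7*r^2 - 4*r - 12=-r^3 + 5*r^2 - 6*r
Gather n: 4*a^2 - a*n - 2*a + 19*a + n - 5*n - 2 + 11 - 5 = 4*a^2 + 17*a + n*(-a - 4) + 4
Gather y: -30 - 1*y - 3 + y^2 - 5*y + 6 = y^2 - 6*y - 27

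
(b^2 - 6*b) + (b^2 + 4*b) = 2*b^2 - 2*b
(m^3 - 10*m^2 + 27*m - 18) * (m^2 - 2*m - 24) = m^5 - 12*m^4 + 23*m^3 + 168*m^2 - 612*m + 432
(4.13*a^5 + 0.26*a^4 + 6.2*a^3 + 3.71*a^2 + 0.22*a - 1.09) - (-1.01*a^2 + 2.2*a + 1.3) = 4.13*a^5 + 0.26*a^4 + 6.2*a^3 + 4.72*a^2 - 1.98*a - 2.39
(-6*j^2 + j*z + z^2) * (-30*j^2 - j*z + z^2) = 180*j^4 - 24*j^3*z - 37*j^2*z^2 + z^4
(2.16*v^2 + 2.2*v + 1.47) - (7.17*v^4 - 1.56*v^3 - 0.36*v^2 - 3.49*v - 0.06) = -7.17*v^4 + 1.56*v^3 + 2.52*v^2 + 5.69*v + 1.53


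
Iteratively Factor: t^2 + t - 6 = (t - 2)*(t + 3)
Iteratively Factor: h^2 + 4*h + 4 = (h + 2)*(h + 2)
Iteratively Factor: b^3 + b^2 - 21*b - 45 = (b - 5)*(b^2 + 6*b + 9) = (b - 5)*(b + 3)*(b + 3)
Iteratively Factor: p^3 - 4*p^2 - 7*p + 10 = (p - 1)*(p^2 - 3*p - 10) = (p - 1)*(p + 2)*(p - 5)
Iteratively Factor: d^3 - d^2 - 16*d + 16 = (d + 4)*(d^2 - 5*d + 4) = (d - 4)*(d + 4)*(d - 1)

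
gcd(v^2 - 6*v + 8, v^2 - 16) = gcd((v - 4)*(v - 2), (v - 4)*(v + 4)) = v - 4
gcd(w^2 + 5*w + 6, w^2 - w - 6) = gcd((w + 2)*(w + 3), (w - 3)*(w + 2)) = w + 2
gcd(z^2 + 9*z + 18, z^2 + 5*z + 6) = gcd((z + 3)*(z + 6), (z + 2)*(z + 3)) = z + 3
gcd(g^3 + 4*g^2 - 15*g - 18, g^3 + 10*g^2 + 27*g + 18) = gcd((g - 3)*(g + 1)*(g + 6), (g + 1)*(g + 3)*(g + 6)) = g^2 + 7*g + 6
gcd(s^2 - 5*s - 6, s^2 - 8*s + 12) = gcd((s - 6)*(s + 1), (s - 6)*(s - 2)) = s - 6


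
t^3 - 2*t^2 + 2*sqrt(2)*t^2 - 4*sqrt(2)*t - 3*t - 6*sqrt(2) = (t - 3)*(t + 1)*(t + 2*sqrt(2))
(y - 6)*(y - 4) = y^2 - 10*y + 24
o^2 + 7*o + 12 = (o + 3)*(o + 4)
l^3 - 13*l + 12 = (l - 3)*(l - 1)*(l + 4)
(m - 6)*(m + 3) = m^2 - 3*m - 18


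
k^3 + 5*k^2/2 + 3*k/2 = k*(k + 1)*(k + 3/2)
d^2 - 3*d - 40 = (d - 8)*(d + 5)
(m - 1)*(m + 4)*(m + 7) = m^3 + 10*m^2 + 17*m - 28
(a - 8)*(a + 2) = a^2 - 6*a - 16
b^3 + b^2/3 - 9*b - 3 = (b - 3)*(b + 1/3)*(b + 3)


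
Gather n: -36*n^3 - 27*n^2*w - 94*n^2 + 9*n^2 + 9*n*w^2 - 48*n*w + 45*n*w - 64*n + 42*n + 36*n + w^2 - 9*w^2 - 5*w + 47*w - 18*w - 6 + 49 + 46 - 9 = -36*n^3 + n^2*(-27*w - 85) + n*(9*w^2 - 3*w + 14) - 8*w^2 + 24*w + 80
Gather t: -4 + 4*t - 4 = 4*t - 8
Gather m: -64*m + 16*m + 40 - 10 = 30 - 48*m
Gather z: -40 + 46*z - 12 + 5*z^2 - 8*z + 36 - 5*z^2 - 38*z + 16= 0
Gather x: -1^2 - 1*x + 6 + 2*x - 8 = x - 3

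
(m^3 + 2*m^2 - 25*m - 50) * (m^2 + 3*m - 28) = m^5 + 5*m^4 - 47*m^3 - 181*m^2 + 550*m + 1400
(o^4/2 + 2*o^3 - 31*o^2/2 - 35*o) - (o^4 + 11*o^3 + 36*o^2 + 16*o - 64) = -o^4/2 - 9*o^3 - 103*o^2/2 - 51*o + 64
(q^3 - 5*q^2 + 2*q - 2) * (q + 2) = q^4 - 3*q^3 - 8*q^2 + 2*q - 4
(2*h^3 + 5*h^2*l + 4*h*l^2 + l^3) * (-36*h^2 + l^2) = -72*h^5 - 180*h^4*l - 142*h^3*l^2 - 31*h^2*l^3 + 4*h*l^4 + l^5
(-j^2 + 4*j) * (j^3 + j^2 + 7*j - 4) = -j^5 + 3*j^4 - 3*j^3 + 32*j^2 - 16*j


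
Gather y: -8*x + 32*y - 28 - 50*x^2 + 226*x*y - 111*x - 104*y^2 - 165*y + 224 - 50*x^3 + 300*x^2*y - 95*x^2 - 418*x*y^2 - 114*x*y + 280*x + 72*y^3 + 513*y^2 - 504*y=-50*x^3 - 145*x^2 + 161*x + 72*y^3 + y^2*(409 - 418*x) + y*(300*x^2 + 112*x - 637) + 196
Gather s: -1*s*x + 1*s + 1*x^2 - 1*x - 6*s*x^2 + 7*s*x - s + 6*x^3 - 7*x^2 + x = s*(-6*x^2 + 6*x) + 6*x^3 - 6*x^2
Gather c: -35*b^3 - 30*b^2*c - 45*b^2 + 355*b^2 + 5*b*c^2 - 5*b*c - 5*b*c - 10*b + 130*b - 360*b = -35*b^3 + 310*b^2 + 5*b*c^2 - 240*b + c*(-30*b^2 - 10*b)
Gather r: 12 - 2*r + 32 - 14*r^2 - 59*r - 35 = -14*r^2 - 61*r + 9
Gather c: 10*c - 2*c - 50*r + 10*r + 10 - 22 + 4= 8*c - 40*r - 8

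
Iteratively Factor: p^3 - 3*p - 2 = (p + 1)*(p^2 - p - 2) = (p + 1)^2*(p - 2)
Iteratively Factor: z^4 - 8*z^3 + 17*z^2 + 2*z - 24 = (z - 4)*(z^3 - 4*z^2 + z + 6) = (z - 4)*(z + 1)*(z^2 - 5*z + 6) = (z - 4)*(z - 3)*(z + 1)*(z - 2)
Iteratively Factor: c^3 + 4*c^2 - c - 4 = (c - 1)*(c^2 + 5*c + 4) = (c - 1)*(c + 1)*(c + 4)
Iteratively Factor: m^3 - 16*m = (m - 4)*(m^2 + 4*m) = m*(m - 4)*(m + 4)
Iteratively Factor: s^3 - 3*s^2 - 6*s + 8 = (s - 1)*(s^2 - 2*s - 8) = (s - 1)*(s + 2)*(s - 4)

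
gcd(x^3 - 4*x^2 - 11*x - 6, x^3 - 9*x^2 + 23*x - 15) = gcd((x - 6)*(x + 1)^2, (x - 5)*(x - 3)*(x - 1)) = 1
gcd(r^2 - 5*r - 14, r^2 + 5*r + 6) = r + 2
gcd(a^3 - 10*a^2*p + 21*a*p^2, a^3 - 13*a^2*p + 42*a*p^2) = -a^2 + 7*a*p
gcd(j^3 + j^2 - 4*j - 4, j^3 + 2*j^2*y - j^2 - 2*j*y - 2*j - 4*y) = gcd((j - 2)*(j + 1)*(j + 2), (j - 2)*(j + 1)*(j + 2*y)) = j^2 - j - 2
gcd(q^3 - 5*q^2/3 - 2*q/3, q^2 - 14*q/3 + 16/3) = q - 2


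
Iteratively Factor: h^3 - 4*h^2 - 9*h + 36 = (h - 3)*(h^2 - h - 12) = (h - 3)*(h + 3)*(h - 4)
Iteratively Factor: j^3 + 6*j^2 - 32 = (j - 2)*(j^2 + 8*j + 16) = (j - 2)*(j + 4)*(j + 4)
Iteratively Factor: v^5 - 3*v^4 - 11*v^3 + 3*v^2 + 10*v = (v)*(v^4 - 3*v^3 - 11*v^2 + 3*v + 10) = v*(v - 1)*(v^3 - 2*v^2 - 13*v - 10) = v*(v - 5)*(v - 1)*(v^2 + 3*v + 2) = v*(v - 5)*(v - 1)*(v + 2)*(v + 1)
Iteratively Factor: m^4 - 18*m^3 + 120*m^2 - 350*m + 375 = (m - 5)*(m^3 - 13*m^2 + 55*m - 75) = (m - 5)^2*(m^2 - 8*m + 15) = (m - 5)^3*(m - 3)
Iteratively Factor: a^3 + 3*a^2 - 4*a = (a + 4)*(a^2 - a) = (a - 1)*(a + 4)*(a)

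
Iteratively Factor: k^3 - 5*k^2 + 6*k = (k - 3)*(k^2 - 2*k) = k*(k - 3)*(k - 2)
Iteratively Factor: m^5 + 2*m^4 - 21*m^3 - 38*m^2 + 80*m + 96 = (m + 4)*(m^4 - 2*m^3 - 13*m^2 + 14*m + 24) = (m - 4)*(m + 4)*(m^3 + 2*m^2 - 5*m - 6) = (m - 4)*(m + 3)*(m + 4)*(m^2 - m - 2) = (m - 4)*(m + 1)*(m + 3)*(m + 4)*(m - 2)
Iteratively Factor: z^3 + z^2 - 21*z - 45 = (z + 3)*(z^2 - 2*z - 15) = (z + 3)^2*(z - 5)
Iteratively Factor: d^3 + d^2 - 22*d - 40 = (d - 5)*(d^2 + 6*d + 8) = (d - 5)*(d + 4)*(d + 2)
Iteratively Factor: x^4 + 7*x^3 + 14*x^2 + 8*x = (x + 2)*(x^3 + 5*x^2 + 4*x) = x*(x + 2)*(x^2 + 5*x + 4) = x*(x + 2)*(x + 4)*(x + 1)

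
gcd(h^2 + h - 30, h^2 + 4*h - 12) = h + 6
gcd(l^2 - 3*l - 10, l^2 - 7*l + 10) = l - 5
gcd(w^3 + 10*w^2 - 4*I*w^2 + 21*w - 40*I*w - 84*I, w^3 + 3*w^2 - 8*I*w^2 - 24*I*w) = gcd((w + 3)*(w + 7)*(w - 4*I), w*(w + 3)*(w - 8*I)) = w + 3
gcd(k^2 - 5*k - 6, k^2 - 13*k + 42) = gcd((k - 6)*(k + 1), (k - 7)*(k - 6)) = k - 6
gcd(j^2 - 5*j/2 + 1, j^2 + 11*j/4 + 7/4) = 1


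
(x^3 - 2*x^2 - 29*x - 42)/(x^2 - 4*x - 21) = x + 2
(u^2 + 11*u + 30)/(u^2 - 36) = (u + 5)/(u - 6)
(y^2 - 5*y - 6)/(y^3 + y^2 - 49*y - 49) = (y - 6)/(y^2 - 49)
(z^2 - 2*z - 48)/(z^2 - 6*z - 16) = (z + 6)/(z + 2)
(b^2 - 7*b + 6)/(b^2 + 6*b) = (b^2 - 7*b + 6)/(b*(b + 6))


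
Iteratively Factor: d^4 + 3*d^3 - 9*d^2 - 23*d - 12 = (d + 1)*(d^3 + 2*d^2 - 11*d - 12) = (d - 3)*(d + 1)*(d^2 + 5*d + 4) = (d - 3)*(d + 1)*(d + 4)*(d + 1)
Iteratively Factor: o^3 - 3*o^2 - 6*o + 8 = (o - 1)*(o^2 - 2*o - 8) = (o - 4)*(o - 1)*(o + 2)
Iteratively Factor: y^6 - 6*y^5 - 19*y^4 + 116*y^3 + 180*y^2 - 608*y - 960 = (y - 4)*(y^5 - 2*y^4 - 27*y^3 + 8*y^2 + 212*y + 240) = (y - 4)*(y + 2)*(y^4 - 4*y^3 - 19*y^2 + 46*y + 120) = (y - 4)*(y + 2)*(y + 3)*(y^3 - 7*y^2 + 2*y + 40) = (y - 4)*(y + 2)^2*(y + 3)*(y^2 - 9*y + 20) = (y - 5)*(y - 4)*(y + 2)^2*(y + 3)*(y - 4)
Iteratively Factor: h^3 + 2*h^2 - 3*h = (h - 1)*(h^2 + 3*h) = (h - 1)*(h + 3)*(h)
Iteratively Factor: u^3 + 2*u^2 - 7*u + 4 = (u + 4)*(u^2 - 2*u + 1) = (u - 1)*(u + 4)*(u - 1)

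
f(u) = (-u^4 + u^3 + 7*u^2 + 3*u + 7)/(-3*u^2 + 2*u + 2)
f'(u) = (6*u - 2)*(-u^4 + u^3 + 7*u^2 + 3*u + 7)/(-3*u^2 + 2*u + 2)^2 + (-4*u^3 + 3*u^2 + 14*u + 3)/(-3*u^2 + 2*u + 2) = (6*u^5 - 9*u^4 - 4*u^3 + 29*u^2 + 70*u - 8)/(9*u^4 - 12*u^3 - 8*u^2 + 8*u + 4)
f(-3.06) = 1.64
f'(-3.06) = -2.15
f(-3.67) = 3.07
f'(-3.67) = -2.53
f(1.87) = -6.61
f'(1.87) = 9.98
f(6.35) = 9.99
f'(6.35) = 4.24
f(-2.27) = 0.11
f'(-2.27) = -1.76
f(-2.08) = -0.22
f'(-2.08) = -1.72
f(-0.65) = -13.31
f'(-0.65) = -131.81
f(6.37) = 10.07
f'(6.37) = 4.25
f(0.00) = 3.50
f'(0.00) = -2.00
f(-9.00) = 26.03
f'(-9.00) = -6.09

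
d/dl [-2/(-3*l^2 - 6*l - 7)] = 12*(-l - 1)/(3*l^2 + 6*l + 7)^2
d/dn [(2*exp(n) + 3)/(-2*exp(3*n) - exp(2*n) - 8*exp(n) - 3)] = 2*((2*exp(n) + 3)*(3*exp(2*n) + exp(n) + 4) - 2*exp(3*n) - exp(2*n) - 8*exp(n) - 3)*exp(n)/(2*exp(3*n) + exp(2*n) + 8*exp(n) + 3)^2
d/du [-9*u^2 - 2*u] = -18*u - 2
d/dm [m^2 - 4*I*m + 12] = 2*m - 4*I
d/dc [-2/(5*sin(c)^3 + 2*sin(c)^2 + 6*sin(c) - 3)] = 2*(15*sin(c)^2 + 4*sin(c) + 6)*cos(c)/(5*sin(c)^3 + 2*sin(c)^2 + 6*sin(c) - 3)^2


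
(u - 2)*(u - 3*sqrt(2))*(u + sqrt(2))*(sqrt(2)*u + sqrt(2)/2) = sqrt(2)*u^4 - 4*u^3 - 3*sqrt(2)*u^3/2 - 7*sqrt(2)*u^2 + 6*u^2 + 4*u + 9*sqrt(2)*u + 6*sqrt(2)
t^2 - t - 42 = (t - 7)*(t + 6)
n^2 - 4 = (n - 2)*(n + 2)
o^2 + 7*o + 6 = (o + 1)*(o + 6)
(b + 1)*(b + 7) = b^2 + 8*b + 7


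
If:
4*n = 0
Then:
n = 0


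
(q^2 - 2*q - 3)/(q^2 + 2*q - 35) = (q^2 - 2*q - 3)/(q^2 + 2*q - 35)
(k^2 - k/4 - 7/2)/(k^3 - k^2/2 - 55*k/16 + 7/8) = 4/(4*k - 1)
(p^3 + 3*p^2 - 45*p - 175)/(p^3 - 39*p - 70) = (p + 5)/(p + 2)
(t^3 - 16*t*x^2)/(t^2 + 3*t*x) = (t^2 - 16*x^2)/(t + 3*x)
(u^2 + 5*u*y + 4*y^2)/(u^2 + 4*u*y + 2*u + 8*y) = (u + y)/(u + 2)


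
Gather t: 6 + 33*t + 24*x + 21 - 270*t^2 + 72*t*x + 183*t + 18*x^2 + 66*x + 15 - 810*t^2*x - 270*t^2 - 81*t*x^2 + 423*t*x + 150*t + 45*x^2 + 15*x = t^2*(-810*x - 540) + t*(-81*x^2 + 495*x + 366) + 63*x^2 + 105*x + 42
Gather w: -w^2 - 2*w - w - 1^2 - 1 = -w^2 - 3*w - 2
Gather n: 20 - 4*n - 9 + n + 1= 12 - 3*n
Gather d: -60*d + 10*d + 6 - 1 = 5 - 50*d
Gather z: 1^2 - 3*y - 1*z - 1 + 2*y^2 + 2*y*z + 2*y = 2*y^2 - y + z*(2*y - 1)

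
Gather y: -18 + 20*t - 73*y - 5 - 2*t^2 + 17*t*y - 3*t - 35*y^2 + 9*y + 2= -2*t^2 + 17*t - 35*y^2 + y*(17*t - 64) - 21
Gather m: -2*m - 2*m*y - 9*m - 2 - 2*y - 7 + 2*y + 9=m*(-2*y - 11)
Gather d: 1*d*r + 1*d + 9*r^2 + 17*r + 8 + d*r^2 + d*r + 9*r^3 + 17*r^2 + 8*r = d*(r^2 + 2*r + 1) + 9*r^3 + 26*r^2 + 25*r + 8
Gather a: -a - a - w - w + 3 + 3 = -2*a - 2*w + 6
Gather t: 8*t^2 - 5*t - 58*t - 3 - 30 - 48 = 8*t^2 - 63*t - 81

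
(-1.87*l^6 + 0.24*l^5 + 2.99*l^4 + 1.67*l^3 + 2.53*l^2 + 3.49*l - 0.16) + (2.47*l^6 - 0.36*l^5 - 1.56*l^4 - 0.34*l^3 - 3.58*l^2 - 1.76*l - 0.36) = 0.6*l^6 - 0.12*l^5 + 1.43*l^4 + 1.33*l^3 - 1.05*l^2 + 1.73*l - 0.52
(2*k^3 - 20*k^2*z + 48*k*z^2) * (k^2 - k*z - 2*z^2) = 2*k^5 - 22*k^4*z + 64*k^3*z^2 - 8*k^2*z^3 - 96*k*z^4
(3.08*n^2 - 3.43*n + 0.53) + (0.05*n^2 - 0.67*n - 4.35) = 3.13*n^2 - 4.1*n - 3.82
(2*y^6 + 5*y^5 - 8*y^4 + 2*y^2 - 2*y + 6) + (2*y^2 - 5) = 2*y^6 + 5*y^5 - 8*y^4 + 4*y^2 - 2*y + 1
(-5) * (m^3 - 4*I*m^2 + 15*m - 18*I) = -5*m^3 + 20*I*m^2 - 75*m + 90*I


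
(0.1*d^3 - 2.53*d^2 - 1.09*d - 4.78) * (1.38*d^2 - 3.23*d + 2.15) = 0.138*d^5 - 3.8144*d^4 + 6.8827*d^3 - 8.5152*d^2 + 13.0959*d - 10.277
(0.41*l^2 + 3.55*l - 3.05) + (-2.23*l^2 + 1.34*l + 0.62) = -1.82*l^2 + 4.89*l - 2.43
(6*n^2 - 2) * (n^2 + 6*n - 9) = 6*n^4 + 36*n^3 - 56*n^2 - 12*n + 18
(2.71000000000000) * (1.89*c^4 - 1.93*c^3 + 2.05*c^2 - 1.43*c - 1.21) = 5.1219*c^4 - 5.2303*c^3 + 5.5555*c^2 - 3.8753*c - 3.2791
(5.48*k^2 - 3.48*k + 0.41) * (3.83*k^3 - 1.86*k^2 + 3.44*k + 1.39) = 20.9884*k^5 - 23.5212*k^4 + 26.8943*k^3 - 5.1166*k^2 - 3.4268*k + 0.5699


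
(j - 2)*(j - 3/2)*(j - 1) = j^3 - 9*j^2/2 + 13*j/2 - 3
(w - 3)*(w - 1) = w^2 - 4*w + 3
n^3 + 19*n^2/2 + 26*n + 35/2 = (n + 1)*(n + 7/2)*(n + 5)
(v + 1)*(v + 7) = v^2 + 8*v + 7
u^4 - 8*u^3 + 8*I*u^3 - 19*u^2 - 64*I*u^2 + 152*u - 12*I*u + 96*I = (u - 8)*(u + I)*(u + 3*I)*(u + 4*I)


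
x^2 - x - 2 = (x - 2)*(x + 1)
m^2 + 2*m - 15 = (m - 3)*(m + 5)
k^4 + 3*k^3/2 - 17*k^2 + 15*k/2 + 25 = (k - 5/2)*(k - 2)*(k + 1)*(k + 5)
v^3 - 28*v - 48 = (v - 6)*(v + 2)*(v + 4)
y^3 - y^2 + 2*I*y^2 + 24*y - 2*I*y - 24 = (y - 1)*(y - 4*I)*(y + 6*I)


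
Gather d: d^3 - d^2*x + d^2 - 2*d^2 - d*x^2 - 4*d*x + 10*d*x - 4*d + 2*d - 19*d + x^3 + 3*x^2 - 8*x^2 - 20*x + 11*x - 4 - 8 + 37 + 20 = d^3 + d^2*(-x - 1) + d*(-x^2 + 6*x - 21) + x^3 - 5*x^2 - 9*x + 45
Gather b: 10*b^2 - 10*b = 10*b^2 - 10*b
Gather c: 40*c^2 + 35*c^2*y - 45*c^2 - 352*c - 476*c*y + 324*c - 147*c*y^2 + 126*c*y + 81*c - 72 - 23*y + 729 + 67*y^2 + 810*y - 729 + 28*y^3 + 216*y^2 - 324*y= c^2*(35*y - 5) + c*(-147*y^2 - 350*y + 53) + 28*y^3 + 283*y^2 + 463*y - 72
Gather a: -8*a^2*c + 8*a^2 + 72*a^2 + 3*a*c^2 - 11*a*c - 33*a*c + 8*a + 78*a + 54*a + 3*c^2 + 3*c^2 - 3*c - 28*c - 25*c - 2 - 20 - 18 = a^2*(80 - 8*c) + a*(3*c^2 - 44*c + 140) + 6*c^2 - 56*c - 40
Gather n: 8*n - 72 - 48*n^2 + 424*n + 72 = -48*n^2 + 432*n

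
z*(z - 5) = z^2 - 5*z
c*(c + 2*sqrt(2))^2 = c^3 + 4*sqrt(2)*c^2 + 8*c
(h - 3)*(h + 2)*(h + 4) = h^3 + 3*h^2 - 10*h - 24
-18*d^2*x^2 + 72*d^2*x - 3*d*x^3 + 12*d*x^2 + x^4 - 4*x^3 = x*(-6*d + x)*(3*d + x)*(x - 4)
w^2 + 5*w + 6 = (w + 2)*(w + 3)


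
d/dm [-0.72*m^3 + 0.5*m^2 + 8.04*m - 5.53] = -2.16*m^2 + 1.0*m + 8.04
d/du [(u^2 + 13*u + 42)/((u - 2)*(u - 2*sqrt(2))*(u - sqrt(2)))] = ((u - 2)*(u - 2*sqrt(2))*(u - sqrt(2))*(2*u + 13) - (u - 2)*(u - 2*sqrt(2))*(u^2 + 13*u + 42) - (u - 2)*(u - sqrt(2))*(u^2 + 13*u + 42) - (u - 2*sqrt(2))*(u - sqrt(2))*(u^2 + 13*u + 42))/((u - 2)^2*(u - 2*sqrt(2))^2*(u - sqrt(2))^2)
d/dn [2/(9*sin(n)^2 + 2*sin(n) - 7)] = -4*(9*sin(n) + 1)*cos(n)/(9*sin(n)^2 + 2*sin(n) - 7)^2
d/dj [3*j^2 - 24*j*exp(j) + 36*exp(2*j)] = -24*j*exp(j) + 6*j + 72*exp(2*j) - 24*exp(j)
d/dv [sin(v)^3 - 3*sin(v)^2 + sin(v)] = (3*sin(v)^2 - 6*sin(v) + 1)*cos(v)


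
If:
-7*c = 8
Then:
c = -8/7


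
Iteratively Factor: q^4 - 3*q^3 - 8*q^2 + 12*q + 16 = (q + 2)*(q^3 - 5*q^2 + 2*q + 8) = (q - 2)*(q + 2)*(q^2 - 3*q - 4) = (q - 4)*(q - 2)*(q + 2)*(q + 1)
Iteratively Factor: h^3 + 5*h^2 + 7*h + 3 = (h + 3)*(h^2 + 2*h + 1) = (h + 1)*(h + 3)*(h + 1)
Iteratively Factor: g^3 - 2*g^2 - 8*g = (g + 2)*(g^2 - 4*g) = (g - 4)*(g + 2)*(g)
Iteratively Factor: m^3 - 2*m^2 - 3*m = (m - 3)*(m^2 + m) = m*(m - 3)*(m + 1)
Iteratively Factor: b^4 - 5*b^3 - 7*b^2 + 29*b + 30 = (b + 2)*(b^3 - 7*b^2 + 7*b + 15) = (b + 1)*(b + 2)*(b^2 - 8*b + 15) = (b - 3)*(b + 1)*(b + 2)*(b - 5)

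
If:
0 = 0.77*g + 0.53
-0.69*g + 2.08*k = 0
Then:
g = -0.69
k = -0.23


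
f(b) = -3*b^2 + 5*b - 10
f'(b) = 5 - 6*b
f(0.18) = -9.20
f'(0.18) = 3.92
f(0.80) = -7.92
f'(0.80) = 0.20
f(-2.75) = -46.44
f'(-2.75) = 21.50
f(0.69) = -7.98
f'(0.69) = 0.86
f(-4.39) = -89.77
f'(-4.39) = 31.34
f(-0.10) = -10.53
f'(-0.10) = 5.60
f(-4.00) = -78.00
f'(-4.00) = 29.00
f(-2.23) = -36.07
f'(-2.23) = 18.38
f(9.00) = -208.00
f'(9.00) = -49.00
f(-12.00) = -502.00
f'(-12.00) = 77.00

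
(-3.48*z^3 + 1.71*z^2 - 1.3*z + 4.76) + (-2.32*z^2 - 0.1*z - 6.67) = -3.48*z^3 - 0.61*z^2 - 1.4*z - 1.91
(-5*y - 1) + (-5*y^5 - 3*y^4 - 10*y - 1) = -5*y^5 - 3*y^4 - 15*y - 2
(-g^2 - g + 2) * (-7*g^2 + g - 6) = 7*g^4 + 6*g^3 - 9*g^2 + 8*g - 12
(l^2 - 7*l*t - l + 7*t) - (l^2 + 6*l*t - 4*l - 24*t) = -13*l*t + 3*l + 31*t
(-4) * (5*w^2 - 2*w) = -20*w^2 + 8*w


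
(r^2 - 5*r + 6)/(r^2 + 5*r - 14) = (r - 3)/(r + 7)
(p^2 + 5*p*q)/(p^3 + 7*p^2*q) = (p + 5*q)/(p*(p + 7*q))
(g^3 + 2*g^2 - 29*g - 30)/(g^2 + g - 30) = g + 1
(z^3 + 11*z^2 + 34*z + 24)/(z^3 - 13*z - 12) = (z^2 + 10*z + 24)/(z^2 - z - 12)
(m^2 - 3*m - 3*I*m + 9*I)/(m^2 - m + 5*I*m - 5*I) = (m^2 - 3*m - 3*I*m + 9*I)/(m^2 - m + 5*I*m - 5*I)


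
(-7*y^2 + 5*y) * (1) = -7*y^2 + 5*y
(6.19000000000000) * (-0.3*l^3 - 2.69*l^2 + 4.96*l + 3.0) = -1.857*l^3 - 16.6511*l^2 + 30.7024*l + 18.57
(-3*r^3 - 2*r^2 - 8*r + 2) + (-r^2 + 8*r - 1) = -3*r^3 - 3*r^2 + 1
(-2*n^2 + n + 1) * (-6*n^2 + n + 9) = 12*n^4 - 8*n^3 - 23*n^2 + 10*n + 9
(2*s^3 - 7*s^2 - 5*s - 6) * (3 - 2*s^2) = -4*s^5 + 14*s^4 + 16*s^3 - 9*s^2 - 15*s - 18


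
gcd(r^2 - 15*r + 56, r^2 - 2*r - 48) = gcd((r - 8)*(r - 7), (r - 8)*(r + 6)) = r - 8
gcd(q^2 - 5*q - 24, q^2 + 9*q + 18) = q + 3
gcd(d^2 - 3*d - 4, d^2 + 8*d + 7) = d + 1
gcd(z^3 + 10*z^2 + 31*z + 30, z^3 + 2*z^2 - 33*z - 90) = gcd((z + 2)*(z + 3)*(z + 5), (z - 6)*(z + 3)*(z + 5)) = z^2 + 8*z + 15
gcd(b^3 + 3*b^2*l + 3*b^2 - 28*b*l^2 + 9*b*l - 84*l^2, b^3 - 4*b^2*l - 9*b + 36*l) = b^2 - 4*b*l + 3*b - 12*l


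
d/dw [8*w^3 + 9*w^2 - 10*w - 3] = 24*w^2 + 18*w - 10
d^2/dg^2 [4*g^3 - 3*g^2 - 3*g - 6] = 24*g - 6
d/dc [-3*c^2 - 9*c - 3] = -6*c - 9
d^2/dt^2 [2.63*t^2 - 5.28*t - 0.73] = 5.26000000000000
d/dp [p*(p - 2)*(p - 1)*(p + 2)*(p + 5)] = 5*p^4 + 16*p^3 - 27*p^2 - 32*p + 20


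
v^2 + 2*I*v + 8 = (v - 2*I)*(v + 4*I)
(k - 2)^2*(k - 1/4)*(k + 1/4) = k^4 - 4*k^3 + 63*k^2/16 + k/4 - 1/4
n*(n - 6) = n^2 - 6*n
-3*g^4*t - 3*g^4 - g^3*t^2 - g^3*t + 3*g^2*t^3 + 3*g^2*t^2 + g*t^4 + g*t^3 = (-g + t)*(g + t)*(3*g + t)*(g*t + g)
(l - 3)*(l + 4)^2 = l^3 + 5*l^2 - 8*l - 48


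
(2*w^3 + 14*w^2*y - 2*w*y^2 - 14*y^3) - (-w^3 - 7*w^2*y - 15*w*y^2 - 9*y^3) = 3*w^3 + 21*w^2*y + 13*w*y^2 - 5*y^3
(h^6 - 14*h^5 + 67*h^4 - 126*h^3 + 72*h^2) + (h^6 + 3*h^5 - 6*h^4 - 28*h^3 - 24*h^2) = 2*h^6 - 11*h^5 + 61*h^4 - 154*h^3 + 48*h^2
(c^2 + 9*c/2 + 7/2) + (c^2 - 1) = 2*c^2 + 9*c/2 + 5/2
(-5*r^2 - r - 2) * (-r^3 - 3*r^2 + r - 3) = 5*r^5 + 16*r^4 + 20*r^2 + r + 6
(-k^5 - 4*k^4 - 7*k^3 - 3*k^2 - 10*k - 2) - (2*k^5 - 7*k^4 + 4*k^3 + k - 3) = -3*k^5 + 3*k^4 - 11*k^3 - 3*k^2 - 11*k + 1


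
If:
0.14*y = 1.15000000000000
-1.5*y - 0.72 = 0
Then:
No Solution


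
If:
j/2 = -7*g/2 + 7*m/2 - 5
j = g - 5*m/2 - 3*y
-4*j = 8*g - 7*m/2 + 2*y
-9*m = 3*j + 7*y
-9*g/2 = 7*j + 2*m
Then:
No Solution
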